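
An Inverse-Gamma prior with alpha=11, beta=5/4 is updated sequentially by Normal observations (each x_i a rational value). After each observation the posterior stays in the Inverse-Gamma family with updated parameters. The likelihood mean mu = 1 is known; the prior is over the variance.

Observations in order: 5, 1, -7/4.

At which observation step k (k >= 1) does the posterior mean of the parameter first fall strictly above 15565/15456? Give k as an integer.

k = 3

obs 1: x=5 → posterior Inverse-Gamma(23/2, 37/4)
obs 2: x=1 → posterior Inverse-Gamma(12, 37/4)
obs 3: x=-7/4 → posterior Inverse-Gamma(25/2, 417/32)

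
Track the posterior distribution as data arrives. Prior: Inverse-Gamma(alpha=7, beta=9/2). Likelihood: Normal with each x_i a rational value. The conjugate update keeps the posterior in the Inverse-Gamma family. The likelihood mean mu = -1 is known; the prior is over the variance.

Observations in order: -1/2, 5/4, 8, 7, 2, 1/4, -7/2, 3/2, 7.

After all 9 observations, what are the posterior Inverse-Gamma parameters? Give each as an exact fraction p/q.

alpha=23/2, beta=1971/16

obs 1: x=-1/2 → posterior Inverse-Gamma(15/2, 37/8)
obs 2: x=5/4 → posterior Inverse-Gamma(8, 229/32)
obs 3: x=8 → posterior Inverse-Gamma(17/2, 1525/32)
obs 4: x=7 → posterior Inverse-Gamma(9, 2549/32)
obs 5: x=2 → posterior Inverse-Gamma(19/2, 2693/32)
obs 6: x=1/4 → posterior Inverse-Gamma(10, 1359/16)
obs 7: x=-7/2 → posterior Inverse-Gamma(21/2, 1409/16)
obs 8: x=3/2 → posterior Inverse-Gamma(11, 1459/16)
obs 9: x=7 → posterior Inverse-Gamma(23/2, 1971/16)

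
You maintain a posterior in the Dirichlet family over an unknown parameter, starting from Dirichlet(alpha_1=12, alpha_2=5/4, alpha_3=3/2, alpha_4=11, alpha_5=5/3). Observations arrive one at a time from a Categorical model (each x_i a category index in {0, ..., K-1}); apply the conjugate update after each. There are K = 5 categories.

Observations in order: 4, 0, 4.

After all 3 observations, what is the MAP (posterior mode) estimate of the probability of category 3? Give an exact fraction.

obs 1: x=4 → posterior Dirichlet(12, 5/4, 3/2, 11, 8/3)
obs 2: x=0 → posterior Dirichlet(13, 5/4, 3/2, 11, 8/3)
obs 3: x=4 → posterior Dirichlet(13, 5/4, 3/2, 11, 11/3)

24/61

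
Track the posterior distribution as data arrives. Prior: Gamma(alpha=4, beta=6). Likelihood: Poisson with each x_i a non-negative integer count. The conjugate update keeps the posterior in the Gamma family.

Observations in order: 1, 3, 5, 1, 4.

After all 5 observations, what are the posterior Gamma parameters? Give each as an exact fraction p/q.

alpha=18, beta=11

obs 1: x=1 → posterior Gamma(5, 7)
obs 2: x=3 → posterior Gamma(8, 8)
obs 3: x=5 → posterior Gamma(13, 9)
obs 4: x=1 → posterior Gamma(14, 10)
obs 5: x=4 → posterior Gamma(18, 11)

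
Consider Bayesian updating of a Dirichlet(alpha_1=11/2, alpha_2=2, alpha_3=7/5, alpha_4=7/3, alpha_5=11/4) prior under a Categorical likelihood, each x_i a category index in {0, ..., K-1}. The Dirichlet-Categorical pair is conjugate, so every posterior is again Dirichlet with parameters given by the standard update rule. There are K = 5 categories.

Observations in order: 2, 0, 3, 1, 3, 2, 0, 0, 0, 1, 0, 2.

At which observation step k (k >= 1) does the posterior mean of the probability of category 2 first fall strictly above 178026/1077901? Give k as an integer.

obs 1: x=2 → posterior Dirichlet(11/2, 2, 12/5, 7/3, 11/4)
obs 2: x=0 → posterior Dirichlet(13/2, 2, 12/5, 7/3, 11/4)
obs 3: x=3 → posterior Dirichlet(13/2, 2, 12/5, 10/3, 11/4)
obs 4: x=1 → posterior Dirichlet(13/2, 3, 12/5, 10/3, 11/4)
obs 5: x=3 → posterior Dirichlet(13/2, 3, 12/5, 13/3, 11/4)
obs 6: x=2 → posterior Dirichlet(13/2, 3, 17/5, 13/3, 11/4)
obs 7: x=0 → posterior Dirichlet(15/2, 3, 17/5, 13/3, 11/4)
obs 8: x=0 → posterior Dirichlet(17/2, 3, 17/5, 13/3, 11/4)
obs 9: x=0 → posterior Dirichlet(19/2, 3, 17/5, 13/3, 11/4)
obs 10: x=1 → posterior Dirichlet(19/2, 4, 17/5, 13/3, 11/4)
obs 11: x=0 → posterior Dirichlet(21/2, 4, 17/5, 13/3, 11/4)
obs 12: x=2 → posterior Dirichlet(21/2, 4, 22/5, 13/3, 11/4)

k = 6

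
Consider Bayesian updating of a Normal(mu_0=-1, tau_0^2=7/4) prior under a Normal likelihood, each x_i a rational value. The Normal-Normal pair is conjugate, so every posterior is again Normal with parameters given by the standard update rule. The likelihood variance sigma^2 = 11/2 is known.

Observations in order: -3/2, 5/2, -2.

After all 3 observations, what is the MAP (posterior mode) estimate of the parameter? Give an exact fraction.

-29/43

obs 1: x=-3/2 → posterior Normal(-65/58, 77/58)
obs 2: x=5/2 → posterior Normal(-5/12, 77/72)
obs 3: x=-2 → posterior Normal(-29/43, 77/86)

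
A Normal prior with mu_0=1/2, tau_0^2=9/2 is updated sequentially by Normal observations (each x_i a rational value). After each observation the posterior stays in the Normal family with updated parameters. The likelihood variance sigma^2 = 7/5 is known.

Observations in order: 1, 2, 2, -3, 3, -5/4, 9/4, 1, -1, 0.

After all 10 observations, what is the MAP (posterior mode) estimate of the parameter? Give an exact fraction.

obs 1: x=1 → posterior Normal(52/59, 63/59)
obs 2: x=2 → posterior Normal(71/52, 63/104)
obs 3: x=2 → posterior Normal(232/149, 63/149)
obs 4: x=-3 → posterior Normal(1/2, 63/194)
obs 5: x=3 → posterior Normal(232/239, 63/239)
obs 6: x=-5/4 → posterior Normal(703/1136, 63/284)
obs 7: x=9/4 → posterior Normal(277/329, 9/47)
obs 8: x=1 → posterior Normal(161/187, 63/374)
obs 9: x=-1 → posterior Normal(277/419, 63/419)
obs 10: x=0 → posterior Normal(277/464, 63/464)

277/464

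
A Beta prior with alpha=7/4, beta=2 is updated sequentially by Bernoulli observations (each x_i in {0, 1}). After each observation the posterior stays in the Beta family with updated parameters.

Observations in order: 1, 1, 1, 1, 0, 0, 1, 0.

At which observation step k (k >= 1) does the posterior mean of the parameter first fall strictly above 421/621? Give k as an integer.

obs 1: x=1 → posterior Beta(11/4, 2)
obs 2: x=1 → posterior Beta(15/4, 2)
obs 3: x=1 → posterior Beta(19/4, 2)
obs 4: x=1 → posterior Beta(23/4, 2)
obs 5: x=0 → posterior Beta(23/4, 3)
obs 6: x=0 → posterior Beta(23/4, 4)
obs 7: x=1 → posterior Beta(27/4, 4)
obs 8: x=0 → posterior Beta(27/4, 5)

k = 3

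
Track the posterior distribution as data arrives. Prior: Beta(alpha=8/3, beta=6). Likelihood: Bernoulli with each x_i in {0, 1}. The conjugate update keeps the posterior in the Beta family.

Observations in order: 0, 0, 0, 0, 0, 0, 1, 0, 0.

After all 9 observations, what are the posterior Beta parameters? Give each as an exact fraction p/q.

obs 1: x=0 → posterior Beta(8/3, 7)
obs 2: x=0 → posterior Beta(8/3, 8)
obs 3: x=0 → posterior Beta(8/3, 9)
obs 4: x=0 → posterior Beta(8/3, 10)
obs 5: x=0 → posterior Beta(8/3, 11)
obs 6: x=0 → posterior Beta(8/3, 12)
obs 7: x=1 → posterior Beta(11/3, 12)
obs 8: x=0 → posterior Beta(11/3, 13)
obs 9: x=0 → posterior Beta(11/3, 14)

alpha=11/3, beta=14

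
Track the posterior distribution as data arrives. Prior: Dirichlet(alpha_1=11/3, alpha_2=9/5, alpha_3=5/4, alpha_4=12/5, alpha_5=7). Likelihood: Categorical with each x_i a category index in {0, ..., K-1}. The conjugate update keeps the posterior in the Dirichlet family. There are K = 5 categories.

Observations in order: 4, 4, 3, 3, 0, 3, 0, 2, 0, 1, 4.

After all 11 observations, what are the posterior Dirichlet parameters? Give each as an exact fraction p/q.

alpha_1=20/3, alpha_2=14/5, alpha_3=9/4, alpha_4=27/5, alpha_5=10

obs 1: x=4 → posterior Dirichlet(11/3, 9/5, 5/4, 12/5, 8)
obs 2: x=4 → posterior Dirichlet(11/3, 9/5, 5/4, 12/5, 9)
obs 3: x=3 → posterior Dirichlet(11/3, 9/5, 5/4, 17/5, 9)
obs 4: x=3 → posterior Dirichlet(11/3, 9/5, 5/4, 22/5, 9)
obs 5: x=0 → posterior Dirichlet(14/3, 9/5, 5/4, 22/5, 9)
obs 6: x=3 → posterior Dirichlet(14/3, 9/5, 5/4, 27/5, 9)
obs 7: x=0 → posterior Dirichlet(17/3, 9/5, 5/4, 27/5, 9)
obs 8: x=2 → posterior Dirichlet(17/3, 9/5, 9/4, 27/5, 9)
obs 9: x=0 → posterior Dirichlet(20/3, 9/5, 9/4, 27/5, 9)
obs 10: x=1 → posterior Dirichlet(20/3, 14/5, 9/4, 27/5, 9)
obs 11: x=4 → posterior Dirichlet(20/3, 14/5, 9/4, 27/5, 10)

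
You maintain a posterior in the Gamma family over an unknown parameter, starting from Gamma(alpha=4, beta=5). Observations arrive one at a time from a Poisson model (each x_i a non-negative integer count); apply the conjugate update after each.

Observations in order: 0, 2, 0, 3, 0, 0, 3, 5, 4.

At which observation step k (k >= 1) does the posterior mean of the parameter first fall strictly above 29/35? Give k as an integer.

obs 1: x=0 → posterior Gamma(4, 6)
obs 2: x=2 → posterior Gamma(6, 7)
obs 3: x=0 → posterior Gamma(6, 8)
obs 4: x=3 → posterior Gamma(9, 9)
obs 5: x=0 → posterior Gamma(9, 10)
obs 6: x=0 → posterior Gamma(9, 11)
obs 7: x=3 → posterior Gamma(12, 12)
obs 8: x=5 → posterior Gamma(17, 13)
obs 9: x=4 → posterior Gamma(21, 14)

k = 2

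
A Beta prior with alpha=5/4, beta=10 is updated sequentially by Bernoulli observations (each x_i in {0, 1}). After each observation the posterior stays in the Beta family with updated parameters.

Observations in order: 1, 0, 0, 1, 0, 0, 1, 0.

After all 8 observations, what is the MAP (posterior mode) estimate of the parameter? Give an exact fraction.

obs 1: x=1 → posterior Beta(9/4, 10)
obs 2: x=0 → posterior Beta(9/4, 11)
obs 3: x=0 → posterior Beta(9/4, 12)
obs 4: x=1 → posterior Beta(13/4, 12)
obs 5: x=0 → posterior Beta(13/4, 13)
obs 6: x=0 → posterior Beta(13/4, 14)
obs 7: x=1 → posterior Beta(17/4, 14)
obs 8: x=0 → posterior Beta(17/4, 15)

13/69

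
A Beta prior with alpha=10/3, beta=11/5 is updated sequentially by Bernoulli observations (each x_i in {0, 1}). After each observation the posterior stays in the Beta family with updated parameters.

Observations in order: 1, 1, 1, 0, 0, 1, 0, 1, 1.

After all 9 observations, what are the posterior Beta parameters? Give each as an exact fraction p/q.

alpha=28/3, beta=26/5

obs 1: x=1 → posterior Beta(13/3, 11/5)
obs 2: x=1 → posterior Beta(16/3, 11/5)
obs 3: x=1 → posterior Beta(19/3, 11/5)
obs 4: x=0 → posterior Beta(19/3, 16/5)
obs 5: x=0 → posterior Beta(19/3, 21/5)
obs 6: x=1 → posterior Beta(22/3, 21/5)
obs 7: x=0 → posterior Beta(22/3, 26/5)
obs 8: x=1 → posterior Beta(25/3, 26/5)
obs 9: x=1 → posterior Beta(28/3, 26/5)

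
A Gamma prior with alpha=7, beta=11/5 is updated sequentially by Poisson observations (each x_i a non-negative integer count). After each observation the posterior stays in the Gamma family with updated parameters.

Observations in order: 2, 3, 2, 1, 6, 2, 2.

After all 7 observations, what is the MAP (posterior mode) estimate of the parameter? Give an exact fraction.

60/23

obs 1: x=2 → posterior Gamma(9, 16/5)
obs 2: x=3 → posterior Gamma(12, 21/5)
obs 3: x=2 → posterior Gamma(14, 26/5)
obs 4: x=1 → posterior Gamma(15, 31/5)
obs 5: x=6 → posterior Gamma(21, 36/5)
obs 6: x=2 → posterior Gamma(23, 41/5)
obs 7: x=2 → posterior Gamma(25, 46/5)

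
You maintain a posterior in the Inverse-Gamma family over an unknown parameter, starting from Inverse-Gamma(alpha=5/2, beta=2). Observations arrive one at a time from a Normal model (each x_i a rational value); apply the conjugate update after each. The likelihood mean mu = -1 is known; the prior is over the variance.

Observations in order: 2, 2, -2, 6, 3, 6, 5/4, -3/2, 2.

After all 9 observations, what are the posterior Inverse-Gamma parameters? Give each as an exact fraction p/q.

alpha=7, beta=2421/32

obs 1: x=2 → posterior Inverse-Gamma(3, 13/2)
obs 2: x=2 → posterior Inverse-Gamma(7/2, 11)
obs 3: x=-2 → posterior Inverse-Gamma(4, 23/2)
obs 4: x=6 → posterior Inverse-Gamma(9/2, 36)
obs 5: x=3 → posterior Inverse-Gamma(5, 44)
obs 6: x=6 → posterior Inverse-Gamma(11/2, 137/2)
obs 7: x=5/4 → posterior Inverse-Gamma(6, 2273/32)
obs 8: x=-3/2 → posterior Inverse-Gamma(13/2, 2277/32)
obs 9: x=2 → posterior Inverse-Gamma(7, 2421/32)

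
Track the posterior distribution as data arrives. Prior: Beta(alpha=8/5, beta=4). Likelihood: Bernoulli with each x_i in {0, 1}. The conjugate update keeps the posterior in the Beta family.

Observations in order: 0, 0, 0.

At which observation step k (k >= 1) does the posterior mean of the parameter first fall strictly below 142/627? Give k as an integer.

obs 1: x=0 → posterior Beta(8/5, 5)
obs 2: x=0 → posterior Beta(8/5, 6)
obs 3: x=0 → posterior Beta(8/5, 7)

k = 2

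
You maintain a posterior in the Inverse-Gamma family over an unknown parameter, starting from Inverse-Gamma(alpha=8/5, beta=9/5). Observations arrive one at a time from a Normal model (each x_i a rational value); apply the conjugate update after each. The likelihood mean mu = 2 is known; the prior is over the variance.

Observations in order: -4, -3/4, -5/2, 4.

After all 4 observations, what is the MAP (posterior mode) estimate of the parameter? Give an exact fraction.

5713/736

obs 1: x=-4 → posterior Inverse-Gamma(21/10, 99/5)
obs 2: x=-3/4 → posterior Inverse-Gamma(13/5, 3773/160)
obs 3: x=-5/2 → posterior Inverse-Gamma(31/10, 5393/160)
obs 4: x=4 → posterior Inverse-Gamma(18/5, 5713/160)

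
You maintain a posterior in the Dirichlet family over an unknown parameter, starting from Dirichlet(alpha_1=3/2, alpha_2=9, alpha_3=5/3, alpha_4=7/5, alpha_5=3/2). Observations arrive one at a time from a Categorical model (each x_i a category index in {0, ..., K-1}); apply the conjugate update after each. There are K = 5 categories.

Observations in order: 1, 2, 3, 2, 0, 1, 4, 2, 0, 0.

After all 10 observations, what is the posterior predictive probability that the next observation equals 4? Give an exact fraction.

75/752

obs 1: x=1 → posterior Dirichlet(3/2, 10, 5/3, 7/5, 3/2)
obs 2: x=2 → posterior Dirichlet(3/2, 10, 8/3, 7/5, 3/2)
obs 3: x=3 → posterior Dirichlet(3/2, 10, 8/3, 12/5, 3/2)
obs 4: x=2 → posterior Dirichlet(3/2, 10, 11/3, 12/5, 3/2)
obs 5: x=0 → posterior Dirichlet(5/2, 10, 11/3, 12/5, 3/2)
obs 6: x=1 → posterior Dirichlet(5/2, 11, 11/3, 12/5, 3/2)
obs 7: x=4 → posterior Dirichlet(5/2, 11, 11/3, 12/5, 5/2)
obs 8: x=2 → posterior Dirichlet(5/2, 11, 14/3, 12/5, 5/2)
obs 9: x=0 → posterior Dirichlet(7/2, 11, 14/3, 12/5, 5/2)
obs 10: x=0 → posterior Dirichlet(9/2, 11, 14/3, 12/5, 5/2)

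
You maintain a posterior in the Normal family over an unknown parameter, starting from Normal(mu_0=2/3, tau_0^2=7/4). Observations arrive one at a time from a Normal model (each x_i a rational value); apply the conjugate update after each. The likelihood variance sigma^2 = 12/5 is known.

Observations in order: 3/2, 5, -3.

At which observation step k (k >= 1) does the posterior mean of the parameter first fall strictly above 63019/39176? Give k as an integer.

k = 2

obs 1: x=3/2 → posterior Normal(169/166, 84/83)
obs 2: x=5 → posterior Normal(519/236, 42/59)
obs 3: x=-3 → posterior Normal(103/102, 28/51)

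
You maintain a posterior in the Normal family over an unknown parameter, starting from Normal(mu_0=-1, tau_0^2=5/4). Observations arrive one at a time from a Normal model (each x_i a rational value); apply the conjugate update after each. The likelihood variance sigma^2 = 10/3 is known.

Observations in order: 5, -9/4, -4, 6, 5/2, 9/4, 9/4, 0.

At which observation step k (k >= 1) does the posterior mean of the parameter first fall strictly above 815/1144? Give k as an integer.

k = 6

obs 1: x=5 → posterior Normal(7/11, 10/11)
obs 2: x=-9/4 → posterior Normal(1/56, 5/7)
obs 3: x=-4 → posterior Normal(-47/68, 10/17)
obs 4: x=6 → posterior Normal(5/16, 1/2)
obs 5: x=5/2 → posterior Normal(55/92, 10/23)
obs 6: x=9/4 → posterior Normal(41/52, 5/13)
obs 7: x=9/4 → posterior Normal(109/116, 10/29)
obs 8: x=0 → posterior Normal(109/128, 5/16)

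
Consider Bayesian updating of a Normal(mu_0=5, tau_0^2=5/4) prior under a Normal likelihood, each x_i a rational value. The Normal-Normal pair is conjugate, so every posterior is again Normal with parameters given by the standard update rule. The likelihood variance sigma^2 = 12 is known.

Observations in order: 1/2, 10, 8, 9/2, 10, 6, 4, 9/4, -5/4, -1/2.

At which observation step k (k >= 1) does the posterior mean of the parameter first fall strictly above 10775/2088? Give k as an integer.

obs 1: x=1/2 → posterior Normal(485/106, 60/53)
obs 2: x=10 → posterior Normal(585/116, 30/29)
obs 3: x=8 → posterior Normal(95/18, 20/21)
obs 4: x=9/2 → posterior Normal(355/68, 15/17)
obs 5: x=10 → posterior Normal(405/73, 60/73)
obs 6: x=6 → posterior Normal(145/26, 10/13)
obs 7: x=4 → posterior Normal(455/83, 60/83)
obs 8: x=9/4 → posterior Normal(1865/352, 15/22)
obs 9: x=-5/4 → posterior Normal(460/93, 20/31)
obs 10: x=-1/2 → posterior Normal(915/196, 30/49)

k = 3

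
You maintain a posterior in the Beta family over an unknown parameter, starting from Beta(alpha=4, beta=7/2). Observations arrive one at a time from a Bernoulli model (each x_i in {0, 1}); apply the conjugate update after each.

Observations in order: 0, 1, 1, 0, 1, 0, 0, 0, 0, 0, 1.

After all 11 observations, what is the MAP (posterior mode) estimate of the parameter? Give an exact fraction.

14/33

obs 1: x=0 → posterior Beta(4, 9/2)
obs 2: x=1 → posterior Beta(5, 9/2)
obs 3: x=1 → posterior Beta(6, 9/2)
obs 4: x=0 → posterior Beta(6, 11/2)
obs 5: x=1 → posterior Beta(7, 11/2)
obs 6: x=0 → posterior Beta(7, 13/2)
obs 7: x=0 → posterior Beta(7, 15/2)
obs 8: x=0 → posterior Beta(7, 17/2)
obs 9: x=0 → posterior Beta(7, 19/2)
obs 10: x=0 → posterior Beta(7, 21/2)
obs 11: x=1 → posterior Beta(8, 21/2)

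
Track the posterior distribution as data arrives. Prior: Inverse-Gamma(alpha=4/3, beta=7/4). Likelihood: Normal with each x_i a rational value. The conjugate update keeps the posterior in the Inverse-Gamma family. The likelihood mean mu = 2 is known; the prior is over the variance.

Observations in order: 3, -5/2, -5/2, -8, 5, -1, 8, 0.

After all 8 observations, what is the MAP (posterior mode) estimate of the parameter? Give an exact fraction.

609/38

obs 1: x=3 → posterior Inverse-Gamma(11/6, 9/4)
obs 2: x=-5/2 → posterior Inverse-Gamma(7/3, 99/8)
obs 3: x=-5/2 → posterior Inverse-Gamma(17/6, 45/2)
obs 4: x=-8 → posterior Inverse-Gamma(10/3, 145/2)
obs 5: x=5 → posterior Inverse-Gamma(23/6, 77)
obs 6: x=-1 → posterior Inverse-Gamma(13/3, 163/2)
obs 7: x=8 → posterior Inverse-Gamma(29/6, 199/2)
obs 8: x=0 → posterior Inverse-Gamma(16/3, 203/2)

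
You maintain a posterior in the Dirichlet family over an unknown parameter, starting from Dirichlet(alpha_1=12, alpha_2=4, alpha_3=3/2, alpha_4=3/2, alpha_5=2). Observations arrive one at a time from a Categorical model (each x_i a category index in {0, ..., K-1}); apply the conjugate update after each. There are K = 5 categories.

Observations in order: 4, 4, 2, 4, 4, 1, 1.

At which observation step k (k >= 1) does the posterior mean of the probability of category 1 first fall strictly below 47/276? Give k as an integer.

k = 3

obs 1: x=4 → posterior Dirichlet(12, 4, 3/2, 3/2, 3)
obs 2: x=4 → posterior Dirichlet(12, 4, 3/2, 3/2, 4)
obs 3: x=2 → posterior Dirichlet(12, 4, 5/2, 3/2, 4)
obs 4: x=4 → posterior Dirichlet(12, 4, 5/2, 3/2, 5)
obs 5: x=4 → posterior Dirichlet(12, 4, 5/2, 3/2, 6)
obs 6: x=1 → posterior Dirichlet(12, 5, 5/2, 3/2, 6)
obs 7: x=1 → posterior Dirichlet(12, 6, 5/2, 3/2, 6)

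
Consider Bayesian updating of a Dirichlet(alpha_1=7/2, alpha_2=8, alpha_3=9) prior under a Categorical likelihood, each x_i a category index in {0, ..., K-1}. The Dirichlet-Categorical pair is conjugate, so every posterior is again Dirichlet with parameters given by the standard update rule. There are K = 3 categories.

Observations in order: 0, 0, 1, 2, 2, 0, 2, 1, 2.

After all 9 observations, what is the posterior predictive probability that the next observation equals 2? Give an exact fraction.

26/59

obs 1: x=0 → posterior Dirichlet(9/2, 8, 9)
obs 2: x=0 → posterior Dirichlet(11/2, 8, 9)
obs 3: x=1 → posterior Dirichlet(11/2, 9, 9)
obs 4: x=2 → posterior Dirichlet(11/2, 9, 10)
obs 5: x=2 → posterior Dirichlet(11/2, 9, 11)
obs 6: x=0 → posterior Dirichlet(13/2, 9, 11)
obs 7: x=2 → posterior Dirichlet(13/2, 9, 12)
obs 8: x=1 → posterior Dirichlet(13/2, 10, 12)
obs 9: x=2 → posterior Dirichlet(13/2, 10, 13)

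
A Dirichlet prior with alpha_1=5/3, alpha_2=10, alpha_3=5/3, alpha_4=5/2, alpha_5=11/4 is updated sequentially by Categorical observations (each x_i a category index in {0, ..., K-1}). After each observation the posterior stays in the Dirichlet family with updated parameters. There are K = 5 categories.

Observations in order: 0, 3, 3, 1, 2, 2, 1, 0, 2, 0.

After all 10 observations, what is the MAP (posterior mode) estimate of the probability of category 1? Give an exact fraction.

obs 1: x=0 → posterior Dirichlet(8/3, 10, 5/3, 5/2, 11/4)
obs 2: x=3 → posterior Dirichlet(8/3, 10, 5/3, 7/2, 11/4)
obs 3: x=3 → posterior Dirichlet(8/3, 10, 5/3, 9/2, 11/4)
obs 4: x=1 → posterior Dirichlet(8/3, 11, 5/3, 9/2, 11/4)
obs 5: x=2 → posterior Dirichlet(8/3, 11, 8/3, 9/2, 11/4)
obs 6: x=2 → posterior Dirichlet(8/3, 11, 11/3, 9/2, 11/4)
obs 7: x=1 → posterior Dirichlet(8/3, 12, 11/3, 9/2, 11/4)
obs 8: x=0 → posterior Dirichlet(11/3, 12, 11/3, 9/2, 11/4)
obs 9: x=2 → posterior Dirichlet(11/3, 12, 14/3, 9/2, 11/4)
obs 10: x=0 → posterior Dirichlet(14/3, 12, 14/3, 9/2, 11/4)

132/283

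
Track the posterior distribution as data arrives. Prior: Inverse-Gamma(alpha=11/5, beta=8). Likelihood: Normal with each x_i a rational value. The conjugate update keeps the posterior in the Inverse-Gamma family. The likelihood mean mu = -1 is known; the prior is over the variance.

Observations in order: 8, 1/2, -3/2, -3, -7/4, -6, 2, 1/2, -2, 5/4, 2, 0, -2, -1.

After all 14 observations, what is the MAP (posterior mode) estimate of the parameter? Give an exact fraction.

6295/816

obs 1: x=8 → posterior Inverse-Gamma(27/10, 97/2)
obs 2: x=1/2 → posterior Inverse-Gamma(16/5, 397/8)
obs 3: x=-3/2 → posterior Inverse-Gamma(37/10, 199/4)
obs 4: x=-3 → posterior Inverse-Gamma(21/5, 207/4)
obs 5: x=-7/4 → posterior Inverse-Gamma(47/10, 1665/32)
obs 6: x=-6 → posterior Inverse-Gamma(26/5, 2065/32)
obs 7: x=2 → posterior Inverse-Gamma(57/10, 2209/32)
obs 8: x=1/2 → posterior Inverse-Gamma(31/5, 2245/32)
obs 9: x=-2 → posterior Inverse-Gamma(67/10, 2261/32)
obs 10: x=5/4 → posterior Inverse-Gamma(36/5, 1171/16)
obs 11: x=2 → posterior Inverse-Gamma(77/10, 1243/16)
obs 12: x=0 → posterior Inverse-Gamma(41/5, 1251/16)
obs 13: x=-2 → posterior Inverse-Gamma(87/10, 1259/16)
obs 14: x=-1 → posterior Inverse-Gamma(46/5, 1259/16)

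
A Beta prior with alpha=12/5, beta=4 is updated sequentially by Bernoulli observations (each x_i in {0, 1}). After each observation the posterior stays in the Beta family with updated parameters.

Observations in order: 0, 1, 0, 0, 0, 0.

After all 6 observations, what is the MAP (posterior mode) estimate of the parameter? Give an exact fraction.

3/13

obs 1: x=0 → posterior Beta(12/5, 5)
obs 2: x=1 → posterior Beta(17/5, 5)
obs 3: x=0 → posterior Beta(17/5, 6)
obs 4: x=0 → posterior Beta(17/5, 7)
obs 5: x=0 → posterior Beta(17/5, 8)
obs 6: x=0 → posterior Beta(17/5, 9)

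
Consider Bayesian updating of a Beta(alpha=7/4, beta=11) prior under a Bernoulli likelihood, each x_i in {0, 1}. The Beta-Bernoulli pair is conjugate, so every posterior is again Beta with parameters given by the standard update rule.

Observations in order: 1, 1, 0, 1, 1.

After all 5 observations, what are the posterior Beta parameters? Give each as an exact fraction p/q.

obs 1: x=1 → posterior Beta(11/4, 11)
obs 2: x=1 → posterior Beta(15/4, 11)
obs 3: x=0 → posterior Beta(15/4, 12)
obs 4: x=1 → posterior Beta(19/4, 12)
obs 5: x=1 → posterior Beta(23/4, 12)

alpha=23/4, beta=12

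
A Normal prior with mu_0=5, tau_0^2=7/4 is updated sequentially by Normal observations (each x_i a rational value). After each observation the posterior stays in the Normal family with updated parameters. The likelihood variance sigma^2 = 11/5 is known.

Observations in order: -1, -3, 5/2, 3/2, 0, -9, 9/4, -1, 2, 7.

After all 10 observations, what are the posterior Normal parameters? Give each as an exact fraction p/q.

mu_0=1055/1576, tau_0^2=77/394

obs 1: x=-1 → posterior Normal(185/79, 77/79)
obs 2: x=-3 → posterior Normal(40/57, 77/114)
obs 3: x=5/2 → posterior Normal(335/298, 77/149)
obs 4: x=3/2 → posterior Normal(55/46, 77/184)
obs 5: x=0 → posterior Normal(220/219, 77/219)
obs 6: x=-9 → posterior Normal(-95/254, 77/254)
obs 7: x=9/4 → posterior Normal(-65/1156, 77/289)
obs 8: x=-1 → posterior Normal(-205/1296, 77/324)
obs 9: x=2 → posterior Normal(75/1436, 77/359)
obs 10: x=7 → posterior Normal(1055/1576, 77/394)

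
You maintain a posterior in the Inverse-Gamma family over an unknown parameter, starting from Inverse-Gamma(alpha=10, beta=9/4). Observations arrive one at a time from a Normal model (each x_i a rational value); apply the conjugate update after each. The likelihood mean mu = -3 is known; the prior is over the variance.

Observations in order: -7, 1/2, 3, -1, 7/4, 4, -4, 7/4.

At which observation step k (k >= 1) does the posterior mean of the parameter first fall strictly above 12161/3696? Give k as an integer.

obs 1: x=-7 → posterior Inverse-Gamma(21/2, 41/4)
obs 2: x=1/2 → posterior Inverse-Gamma(11, 131/8)
obs 3: x=3 → posterior Inverse-Gamma(23/2, 275/8)
obs 4: x=-1 → posterior Inverse-Gamma(12, 291/8)
obs 5: x=7/4 → posterior Inverse-Gamma(25/2, 1525/32)
obs 6: x=4 → posterior Inverse-Gamma(13, 2309/32)
obs 7: x=-4 → posterior Inverse-Gamma(27/2, 2325/32)
obs 8: x=7/4 → posterior Inverse-Gamma(14, 1343/16)

k = 4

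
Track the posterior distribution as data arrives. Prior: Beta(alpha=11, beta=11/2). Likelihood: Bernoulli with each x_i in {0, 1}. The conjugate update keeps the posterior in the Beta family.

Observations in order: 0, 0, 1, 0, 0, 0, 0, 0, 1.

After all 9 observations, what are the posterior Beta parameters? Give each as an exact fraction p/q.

alpha=13, beta=25/2

obs 1: x=0 → posterior Beta(11, 13/2)
obs 2: x=0 → posterior Beta(11, 15/2)
obs 3: x=1 → posterior Beta(12, 15/2)
obs 4: x=0 → posterior Beta(12, 17/2)
obs 5: x=0 → posterior Beta(12, 19/2)
obs 6: x=0 → posterior Beta(12, 21/2)
obs 7: x=0 → posterior Beta(12, 23/2)
obs 8: x=0 → posterior Beta(12, 25/2)
obs 9: x=1 → posterior Beta(13, 25/2)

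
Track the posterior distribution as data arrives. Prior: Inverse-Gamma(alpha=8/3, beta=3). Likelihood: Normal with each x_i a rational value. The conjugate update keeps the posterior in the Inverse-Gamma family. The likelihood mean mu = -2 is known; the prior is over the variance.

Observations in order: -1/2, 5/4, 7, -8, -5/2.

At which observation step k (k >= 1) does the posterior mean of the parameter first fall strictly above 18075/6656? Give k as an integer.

obs 1: x=-1/2 → posterior Inverse-Gamma(19/6, 33/8)
obs 2: x=5/4 → posterior Inverse-Gamma(11/3, 301/32)
obs 3: x=7 → posterior Inverse-Gamma(25/6, 1597/32)
obs 4: x=-8 → posterior Inverse-Gamma(14/3, 2173/32)
obs 5: x=-5/2 → posterior Inverse-Gamma(31/6, 2177/32)

k = 2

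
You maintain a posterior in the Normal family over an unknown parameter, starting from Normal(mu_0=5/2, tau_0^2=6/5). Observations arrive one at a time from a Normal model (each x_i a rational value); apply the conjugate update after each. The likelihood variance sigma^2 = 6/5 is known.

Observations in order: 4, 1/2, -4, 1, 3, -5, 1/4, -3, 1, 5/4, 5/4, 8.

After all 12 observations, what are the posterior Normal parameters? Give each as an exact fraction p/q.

mu_0=43/52, tau_0^2=6/65

obs 1: x=4 → posterior Normal(13/4, 3/5)
obs 2: x=1/2 → posterior Normal(7/3, 2/5)
obs 3: x=-4 → posterior Normal(3/4, 3/10)
obs 4: x=1 → posterior Normal(4/5, 6/25)
obs 5: x=3 → posterior Normal(7/6, 1/5)
obs 6: x=-5 → posterior Normal(2/7, 6/35)
obs 7: x=1/4 → posterior Normal(9/32, 3/20)
obs 8: x=-3 → posterior Normal(-1/12, 2/15)
obs 9: x=1 → posterior Normal(1/40, 3/25)
obs 10: x=5/4 → posterior Normal(3/22, 6/55)
obs 11: x=5/4 → posterior Normal(11/48, 1/10)
obs 12: x=8 → posterior Normal(43/52, 6/65)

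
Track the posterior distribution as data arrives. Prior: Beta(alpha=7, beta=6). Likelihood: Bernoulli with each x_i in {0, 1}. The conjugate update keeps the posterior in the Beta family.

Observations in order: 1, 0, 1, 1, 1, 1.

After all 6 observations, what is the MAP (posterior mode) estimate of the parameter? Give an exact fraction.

obs 1: x=1 → posterior Beta(8, 6)
obs 2: x=0 → posterior Beta(8, 7)
obs 3: x=1 → posterior Beta(9, 7)
obs 4: x=1 → posterior Beta(10, 7)
obs 5: x=1 → posterior Beta(11, 7)
obs 6: x=1 → posterior Beta(12, 7)

11/17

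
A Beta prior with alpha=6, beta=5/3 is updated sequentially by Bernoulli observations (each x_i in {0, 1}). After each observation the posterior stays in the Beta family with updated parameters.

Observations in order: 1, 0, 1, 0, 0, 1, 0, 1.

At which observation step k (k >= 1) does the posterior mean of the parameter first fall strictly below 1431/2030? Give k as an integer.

k = 4

obs 1: x=1 → posterior Beta(7, 5/3)
obs 2: x=0 → posterior Beta(7, 8/3)
obs 3: x=1 → posterior Beta(8, 8/3)
obs 4: x=0 → posterior Beta(8, 11/3)
obs 5: x=0 → posterior Beta(8, 14/3)
obs 6: x=1 → posterior Beta(9, 14/3)
obs 7: x=0 → posterior Beta(9, 17/3)
obs 8: x=1 → posterior Beta(10, 17/3)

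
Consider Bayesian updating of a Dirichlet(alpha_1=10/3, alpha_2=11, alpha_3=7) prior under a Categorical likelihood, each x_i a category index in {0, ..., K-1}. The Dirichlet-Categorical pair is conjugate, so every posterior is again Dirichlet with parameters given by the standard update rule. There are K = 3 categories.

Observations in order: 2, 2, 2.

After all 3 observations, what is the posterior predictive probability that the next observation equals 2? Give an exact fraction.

30/73

obs 1: x=2 → posterior Dirichlet(10/3, 11, 8)
obs 2: x=2 → posterior Dirichlet(10/3, 11, 9)
obs 3: x=2 → posterior Dirichlet(10/3, 11, 10)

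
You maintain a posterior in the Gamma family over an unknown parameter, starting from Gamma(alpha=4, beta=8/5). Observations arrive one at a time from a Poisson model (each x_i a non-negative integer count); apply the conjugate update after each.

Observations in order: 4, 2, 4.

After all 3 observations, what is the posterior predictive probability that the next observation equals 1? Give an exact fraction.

obs 1: x=4 → posterior Gamma(8, 13/5)
obs 2: x=2 → posterior Gamma(10, 18/5)
obs 3: x=4 → posterior Gamma(14, 23/5)

57964181622693749045/364118239659885068288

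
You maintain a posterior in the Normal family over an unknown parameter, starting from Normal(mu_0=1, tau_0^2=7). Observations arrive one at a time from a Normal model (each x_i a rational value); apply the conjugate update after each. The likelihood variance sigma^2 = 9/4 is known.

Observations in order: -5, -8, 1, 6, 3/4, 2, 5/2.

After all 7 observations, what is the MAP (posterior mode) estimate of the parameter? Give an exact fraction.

-12/205

obs 1: x=-5 → posterior Normal(-131/37, 63/37)
obs 2: x=-8 → posterior Normal(-71/13, 63/65)
obs 3: x=1 → posterior Normal(-109/31, 21/31)
obs 4: x=6 → posterior Normal(-159/121, 63/121)
obs 5: x=3/4 → posterior Normal(-138/149, 63/149)
obs 6: x=2 → posterior Normal(-82/177, 21/59)
obs 7: x=5/2 → posterior Normal(-12/205, 63/205)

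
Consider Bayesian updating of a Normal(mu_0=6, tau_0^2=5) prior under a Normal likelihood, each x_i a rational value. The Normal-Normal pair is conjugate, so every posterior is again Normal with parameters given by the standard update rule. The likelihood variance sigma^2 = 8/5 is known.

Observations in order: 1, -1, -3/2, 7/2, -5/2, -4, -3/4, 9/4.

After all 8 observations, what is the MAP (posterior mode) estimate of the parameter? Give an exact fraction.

-27/208

obs 1: x=1 → posterior Normal(73/33, 40/33)
obs 2: x=-1 → posterior Normal(24/29, 20/29)
obs 3: x=-3/2 → posterior Normal(21/166, 40/83)
obs 4: x=7/2 → posterior Normal(49/54, 10/27)
obs 5: x=-5/2 → posterior Normal(71/266, 40/133)
obs 6: x=-4 → posterior Normal(-129/316, 20/79)
obs 7: x=-3/4 → posterior Normal(-111/244, 40/183)
obs 8: x=9/4 → posterior Normal(-27/208, 5/26)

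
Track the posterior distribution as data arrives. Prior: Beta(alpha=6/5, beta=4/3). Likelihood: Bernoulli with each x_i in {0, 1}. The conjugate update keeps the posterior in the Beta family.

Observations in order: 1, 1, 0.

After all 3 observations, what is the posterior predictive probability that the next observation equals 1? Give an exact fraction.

obs 1: x=1 → posterior Beta(11/5, 4/3)
obs 2: x=1 → posterior Beta(16/5, 4/3)
obs 3: x=0 → posterior Beta(16/5, 7/3)

48/83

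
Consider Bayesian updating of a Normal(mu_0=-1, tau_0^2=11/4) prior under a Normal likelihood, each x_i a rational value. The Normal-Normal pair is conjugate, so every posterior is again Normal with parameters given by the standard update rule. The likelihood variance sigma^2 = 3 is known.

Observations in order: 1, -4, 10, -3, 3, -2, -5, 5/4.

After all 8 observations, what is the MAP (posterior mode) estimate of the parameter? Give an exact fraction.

7/400

obs 1: x=1 → posterior Normal(-1/23, 33/23)
obs 2: x=-4 → posterior Normal(-45/34, 33/34)
obs 3: x=10 → posterior Normal(13/9, 11/15)
obs 4: x=-3 → posterior Normal(4/7, 33/56)
obs 5: x=3 → posterior Normal(65/67, 33/67)
obs 6: x=-2 → posterior Normal(43/78, 11/26)
obs 7: x=-5 → posterior Normal(-12/89, 33/89)
obs 8: x=5/4 → posterior Normal(7/400, 33/100)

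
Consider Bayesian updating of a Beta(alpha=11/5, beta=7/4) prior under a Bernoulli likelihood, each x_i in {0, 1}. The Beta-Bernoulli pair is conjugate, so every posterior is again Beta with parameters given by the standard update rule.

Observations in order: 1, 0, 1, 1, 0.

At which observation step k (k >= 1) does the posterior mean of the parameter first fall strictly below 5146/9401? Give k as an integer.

k = 2

obs 1: x=1 → posterior Beta(16/5, 7/4)
obs 2: x=0 → posterior Beta(16/5, 11/4)
obs 3: x=1 → posterior Beta(21/5, 11/4)
obs 4: x=1 → posterior Beta(26/5, 11/4)
obs 5: x=0 → posterior Beta(26/5, 15/4)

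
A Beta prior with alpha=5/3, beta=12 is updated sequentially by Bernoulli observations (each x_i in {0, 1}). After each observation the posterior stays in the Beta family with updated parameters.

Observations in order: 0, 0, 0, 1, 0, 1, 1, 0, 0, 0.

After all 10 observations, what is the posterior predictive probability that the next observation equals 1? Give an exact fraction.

14/71

obs 1: x=0 → posterior Beta(5/3, 13)
obs 2: x=0 → posterior Beta(5/3, 14)
obs 3: x=0 → posterior Beta(5/3, 15)
obs 4: x=1 → posterior Beta(8/3, 15)
obs 5: x=0 → posterior Beta(8/3, 16)
obs 6: x=1 → posterior Beta(11/3, 16)
obs 7: x=1 → posterior Beta(14/3, 16)
obs 8: x=0 → posterior Beta(14/3, 17)
obs 9: x=0 → posterior Beta(14/3, 18)
obs 10: x=0 → posterior Beta(14/3, 19)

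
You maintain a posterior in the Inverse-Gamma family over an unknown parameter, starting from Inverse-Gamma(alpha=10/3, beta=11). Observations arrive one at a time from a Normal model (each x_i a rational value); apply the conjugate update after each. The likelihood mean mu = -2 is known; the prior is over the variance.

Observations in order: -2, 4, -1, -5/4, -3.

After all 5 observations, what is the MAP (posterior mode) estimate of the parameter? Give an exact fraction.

obs 1: x=-2 → posterior Inverse-Gamma(23/6, 11)
obs 2: x=4 → posterior Inverse-Gamma(13/3, 29)
obs 3: x=-1 → posterior Inverse-Gamma(29/6, 59/2)
obs 4: x=-5/4 → posterior Inverse-Gamma(16/3, 953/32)
obs 5: x=-3 → posterior Inverse-Gamma(35/6, 969/32)

2907/656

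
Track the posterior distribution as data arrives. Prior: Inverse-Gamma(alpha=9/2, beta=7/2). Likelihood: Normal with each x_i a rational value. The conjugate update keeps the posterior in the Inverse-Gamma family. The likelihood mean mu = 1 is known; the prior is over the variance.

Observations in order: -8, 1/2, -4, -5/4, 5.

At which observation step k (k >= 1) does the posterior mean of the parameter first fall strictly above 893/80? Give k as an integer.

k = 3

obs 1: x=-8 → posterior Inverse-Gamma(5, 44)
obs 2: x=1/2 → posterior Inverse-Gamma(11/2, 353/8)
obs 3: x=-4 → posterior Inverse-Gamma(6, 453/8)
obs 4: x=-5/4 → posterior Inverse-Gamma(13/2, 1893/32)
obs 5: x=5 → posterior Inverse-Gamma(7, 2149/32)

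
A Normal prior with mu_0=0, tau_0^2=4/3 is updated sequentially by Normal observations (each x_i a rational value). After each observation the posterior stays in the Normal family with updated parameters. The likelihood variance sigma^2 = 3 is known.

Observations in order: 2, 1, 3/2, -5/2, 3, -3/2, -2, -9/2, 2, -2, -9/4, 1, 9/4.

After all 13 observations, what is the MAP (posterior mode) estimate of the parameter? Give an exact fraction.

obs 1: x=2 → posterior Normal(8/13, 12/13)
obs 2: x=1 → posterior Normal(12/17, 12/17)
obs 3: x=3/2 → posterior Normal(6/7, 4/7)
obs 4: x=-5/2 → posterior Normal(8/25, 12/25)
obs 5: x=3 → posterior Normal(20/29, 12/29)
obs 6: x=-3/2 → posterior Normal(14/33, 4/11)
obs 7: x=-2 → posterior Normal(6/37, 12/37)
obs 8: x=-9/2 → posterior Normal(-12/41, 12/41)
obs 9: x=2 → posterior Normal(-4/45, 4/15)
obs 10: x=-2 → posterior Normal(-12/49, 12/49)
obs 11: x=-9/4 → posterior Normal(-21/53, 12/53)
obs 12: x=1 → posterior Normal(-17/57, 4/19)
obs 13: x=9/4 → posterior Normal(-8/61, 12/61)

-8/61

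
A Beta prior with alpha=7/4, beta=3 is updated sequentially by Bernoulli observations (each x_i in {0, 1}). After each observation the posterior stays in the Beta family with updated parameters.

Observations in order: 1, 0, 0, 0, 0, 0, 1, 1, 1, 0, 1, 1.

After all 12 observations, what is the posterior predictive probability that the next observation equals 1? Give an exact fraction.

obs 1: x=1 → posterior Beta(11/4, 3)
obs 2: x=0 → posterior Beta(11/4, 4)
obs 3: x=0 → posterior Beta(11/4, 5)
obs 4: x=0 → posterior Beta(11/4, 6)
obs 5: x=0 → posterior Beta(11/4, 7)
obs 6: x=0 → posterior Beta(11/4, 8)
obs 7: x=1 → posterior Beta(15/4, 8)
obs 8: x=1 → posterior Beta(19/4, 8)
obs 9: x=1 → posterior Beta(23/4, 8)
obs 10: x=0 → posterior Beta(23/4, 9)
obs 11: x=1 → posterior Beta(27/4, 9)
obs 12: x=1 → posterior Beta(31/4, 9)

31/67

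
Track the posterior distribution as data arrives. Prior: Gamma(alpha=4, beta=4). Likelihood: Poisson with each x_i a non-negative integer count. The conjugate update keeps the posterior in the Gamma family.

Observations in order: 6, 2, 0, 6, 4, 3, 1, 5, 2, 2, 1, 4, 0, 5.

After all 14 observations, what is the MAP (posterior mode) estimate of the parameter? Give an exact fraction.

obs 1: x=6 → posterior Gamma(10, 5)
obs 2: x=2 → posterior Gamma(12, 6)
obs 3: x=0 → posterior Gamma(12, 7)
obs 4: x=6 → posterior Gamma(18, 8)
obs 5: x=4 → posterior Gamma(22, 9)
obs 6: x=3 → posterior Gamma(25, 10)
obs 7: x=1 → posterior Gamma(26, 11)
obs 8: x=5 → posterior Gamma(31, 12)
obs 9: x=2 → posterior Gamma(33, 13)
obs 10: x=2 → posterior Gamma(35, 14)
obs 11: x=1 → posterior Gamma(36, 15)
obs 12: x=4 → posterior Gamma(40, 16)
obs 13: x=0 → posterior Gamma(40, 17)
obs 14: x=5 → posterior Gamma(45, 18)

22/9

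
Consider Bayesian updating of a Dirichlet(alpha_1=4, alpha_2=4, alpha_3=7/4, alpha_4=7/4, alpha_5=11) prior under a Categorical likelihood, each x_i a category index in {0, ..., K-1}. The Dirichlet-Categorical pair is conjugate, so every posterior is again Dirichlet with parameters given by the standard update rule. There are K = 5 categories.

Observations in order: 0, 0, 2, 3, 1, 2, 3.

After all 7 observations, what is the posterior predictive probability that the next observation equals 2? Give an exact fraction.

obs 1: x=0 → posterior Dirichlet(5, 4, 7/4, 7/4, 11)
obs 2: x=0 → posterior Dirichlet(6, 4, 7/4, 7/4, 11)
obs 3: x=2 → posterior Dirichlet(6, 4, 11/4, 7/4, 11)
obs 4: x=3 → posterior Dirichlet(6, 4, 11/4, 11/4, 11)
obs 5: x=1 → posterior Dirichlet(6, 5, 11/4, 11/4, 11)
obs 6: x=2 → posterior Dirichlet(6, 5, 15/4, 11/4, 11)
obs 7: x=3 → posterior Dirichlet(6, 5, 15/4, 15/4, 11)

15/118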